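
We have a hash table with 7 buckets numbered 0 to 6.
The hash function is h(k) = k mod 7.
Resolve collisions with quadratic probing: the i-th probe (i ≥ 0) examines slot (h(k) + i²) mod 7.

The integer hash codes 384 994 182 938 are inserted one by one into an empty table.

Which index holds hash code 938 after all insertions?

4

Insert 384: h=6, slot 6 empty => index 6.
Insert 994: h=0, slot 0 empty => index 0.
Insert 182: h=0, slot 0 occupied => index 1.
Insert 938: h=0, slots 0,1 occupied => index 4.
Table: [994, 182, ∅, ∅, 938, ∅, 384]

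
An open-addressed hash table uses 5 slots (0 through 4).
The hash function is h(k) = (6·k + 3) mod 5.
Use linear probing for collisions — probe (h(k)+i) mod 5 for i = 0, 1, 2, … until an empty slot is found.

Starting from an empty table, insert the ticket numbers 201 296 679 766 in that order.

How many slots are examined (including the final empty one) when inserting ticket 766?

3

Insert 201: h=4, slot 4 empty => index 4.
Insert 296: h=4, slot 4 occupied => index 0.
Insert 679: h=2, slot 2 empty => index 2.
Insert 766: h=4, slots 4,0 occupied => index 1.
Table: [296, 766, 679, —, 201]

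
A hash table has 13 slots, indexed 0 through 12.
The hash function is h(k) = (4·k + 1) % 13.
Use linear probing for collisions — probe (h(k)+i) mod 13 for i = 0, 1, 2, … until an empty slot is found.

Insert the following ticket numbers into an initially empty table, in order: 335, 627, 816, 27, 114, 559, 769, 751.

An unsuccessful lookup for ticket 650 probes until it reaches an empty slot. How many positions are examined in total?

7

Insert 335: h=2, slot 2 empty -> index 2.
Insert 627: h=0, slot 0 empty -> index 0.
Insert 816: h=2, slot 2 occupied -> index 3.
Insert 27: h=5, slot 5 empty -> index 5.
Insert 114: h=2, slots 2,3 occupied -> index 4.
Insert 559: h=1, slot 1 empty -> index 1.
Insert 769: h=9, slot 9 empty -> index 9.
Insert 751: h=2, slots 2,3,4,5 occupied -> index 6.
Table: [627, 559, 335, 816, 114, 27, 751, ∅, ∅, 769, ∅, ∅, ∅]
Lookup 650: h=1, probe 1,2,3,4,5,6,7 → slot 7 empty, not found.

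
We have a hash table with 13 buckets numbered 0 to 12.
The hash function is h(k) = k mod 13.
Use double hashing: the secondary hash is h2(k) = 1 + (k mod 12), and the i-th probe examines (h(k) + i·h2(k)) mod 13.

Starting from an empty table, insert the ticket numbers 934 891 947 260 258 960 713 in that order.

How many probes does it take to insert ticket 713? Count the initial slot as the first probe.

Insert 934: h=11, slot 11 empty → index 11.
Insert 891: h=7, slot 7 empty → index 7.
Insert 947: h=11, h2=12, slot 11 occupied → index 10.
Insert 260: h=0, slot 0 empty → index 0.
Insert 258: h=11, h2=7, slot 11 occupied → index 5.
Insert 960: h=11, h2=1, slot 11 occupied → index 12.
Insert 713: h=11, h2=6, slot 11 occupied → index 4.
Table: [260, ∅, ∅, ∅, 713, 258, ∅, 891, ∅, ∅, 947, 934, 960]

2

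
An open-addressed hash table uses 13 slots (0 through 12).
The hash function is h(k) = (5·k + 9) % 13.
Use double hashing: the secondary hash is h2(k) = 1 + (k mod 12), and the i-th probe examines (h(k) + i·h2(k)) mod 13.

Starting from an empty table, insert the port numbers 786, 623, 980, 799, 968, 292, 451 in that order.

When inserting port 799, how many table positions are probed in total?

Insert 786: h=0, slot 0 empty => index 0.
Insert 623: h=4, slot 4 empty => index 4.
Insert 980: h=8, slot 8 empty => index 8.
Insert 799: h=0, h2=8, slots 0,8 occupied => index 3.
Insert 968: h=0, h2=9, slot 0 occupied => index 9.
Insert 292: h=0, h2=5, slot 0 occupied => index 5.
Insert 451: h=2, slot 2 empty => index 2.
Table: [786, -, 451, 799, 623, 292, -, -, 980, 968, -, -, -]

3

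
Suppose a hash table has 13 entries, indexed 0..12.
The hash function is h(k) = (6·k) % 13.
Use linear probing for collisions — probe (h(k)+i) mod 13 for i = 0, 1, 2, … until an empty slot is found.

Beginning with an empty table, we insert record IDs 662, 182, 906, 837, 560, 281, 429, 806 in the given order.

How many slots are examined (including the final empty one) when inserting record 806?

4

662 hashes to 7; slot 7 is free → place at 7.
182 hashes to 0; slot 0 is free → place at 0.
906 hashes to 2; slot 2 is free → place at 2.
837 hashes to 4; slot 4 is free → place at 4.
560 hashes to 6; slot 6 is free → place at 6.
281 hashes to 9; slot 9 is free → place at 9.
429 hashes to 0; 0 taken → place at 1.
806 hashes to 0; 0,1,2 taken → place at 3.
Table: [182, 429, 906, 806, 837, ., 560, 662, ., 281, ., ., .]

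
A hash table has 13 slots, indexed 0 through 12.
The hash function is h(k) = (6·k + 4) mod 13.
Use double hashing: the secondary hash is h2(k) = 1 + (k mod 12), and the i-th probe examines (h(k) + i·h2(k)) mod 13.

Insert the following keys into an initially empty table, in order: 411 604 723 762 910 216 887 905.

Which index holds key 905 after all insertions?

6

411 hashes to 0; slot 0 is free => place at 0.
604 hashes to 1; slot 1 is free => place at 1.
723 hashes to 0, h2=4; 0 taken => place at 4.
762 hashes to 0, h2=7; 0 taken => place at 7.
910 hashes to 4, h2=11; 4 taken => place at 2.
216 hashes to 0, h2=1; 0,1,2 taken => place at 3.
887 hashes to 9; slot 9 is free => place at 9.
905 hashes to 0, h2=6; 0 taken => place at 6.
Table: [411, 604, 910, 216, 723, ., 905, 762, ., 887, ., ., .]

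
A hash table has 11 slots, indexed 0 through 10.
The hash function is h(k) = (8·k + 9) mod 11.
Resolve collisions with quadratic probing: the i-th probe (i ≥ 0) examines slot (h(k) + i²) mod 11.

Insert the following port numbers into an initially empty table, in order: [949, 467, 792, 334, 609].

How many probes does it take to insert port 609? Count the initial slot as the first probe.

949 hashes to 0; slot 0 is free => place at 0.
467 hashes to 5; slot 5 is free => place at 5.
792 hashes to 9; slot 9 is free => place at 9.
334 hashes to 8; slot 8 is free => place at 8.
609 hashes to 8; 8,9 taken => place at 1.
Table: [949, 609, —, —, —, 467, —, —, 334, 792, —]

3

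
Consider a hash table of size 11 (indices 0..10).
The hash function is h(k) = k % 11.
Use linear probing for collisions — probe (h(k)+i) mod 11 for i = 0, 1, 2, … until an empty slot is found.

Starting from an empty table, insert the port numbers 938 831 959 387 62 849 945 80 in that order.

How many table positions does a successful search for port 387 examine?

938 hashes to 3; slot 3 is free -> place at 3.
831 hashes to 6; slot 6 is free -> place at 6.
959 hashes to 2; slot 2 is free -> place at 2.
387 hashes to 2; 2,3 taken -> place at 4.
62 hashes to 7; slot 7 is free -> place at 7.
849 hashes to 2; 2,3,4 taken -> place at 5.
945 hashes to 10; slot 10 is free -> place at 10.
80 hashes to 3; 3,4,5,6,7 taken -> place at 8.
Table: [_, _, 959, 938, 387, 849, 831, 62, 80, _, 945]
Lookup 387: h=2, probe 2,3,4 → found at 4.

3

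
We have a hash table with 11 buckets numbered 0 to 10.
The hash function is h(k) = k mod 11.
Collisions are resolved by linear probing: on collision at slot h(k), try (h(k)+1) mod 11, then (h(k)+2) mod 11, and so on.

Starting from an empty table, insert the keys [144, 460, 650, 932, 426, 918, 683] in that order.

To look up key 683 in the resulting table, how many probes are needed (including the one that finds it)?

3

144 hashes to 1; slot 1 is free → place at 1.
460 hashes to 9; slot 9 is free → place at 9.
650 hashes to 1; 1 taken → place at 2.
932 hashes to 8; slot 8 is free → place at 8.
426 hashes to 8; 8,9 taken → place at 10.
918 hashes to 5; slot 5 is free → place at 5.
683 hashes to 1; 1,2 taken → place at 3.
Table: [-, 144, 650, 683, -, 918, -, -, 932, 460, 426]
Lookup 683: h=1, probe 1,2,3 → found at 3.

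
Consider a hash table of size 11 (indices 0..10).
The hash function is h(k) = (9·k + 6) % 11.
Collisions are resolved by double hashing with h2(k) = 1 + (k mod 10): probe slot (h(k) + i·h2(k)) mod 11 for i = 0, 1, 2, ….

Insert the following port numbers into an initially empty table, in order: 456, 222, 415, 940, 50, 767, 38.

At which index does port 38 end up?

456 hashes to 7; slot 7 is free -> place at 7.
222 hashes to 2; slot 2 is free -> place at 2.
415 hashes to 1; slot 1 is free -> place at 1.
940 hashes to 7, h2=1; 7 taken -> place at 8.
50 hashes to 5; slot 5 is free -> place at 5.
767 hashes to 1, h2=8; 1 taken -> place at 9.
38 hashes to 7, h2=9; 7,5 taken -> place at 3.
Table: [—, 415, 222, 38, —, 50, —, 456, 940, 767, —]

3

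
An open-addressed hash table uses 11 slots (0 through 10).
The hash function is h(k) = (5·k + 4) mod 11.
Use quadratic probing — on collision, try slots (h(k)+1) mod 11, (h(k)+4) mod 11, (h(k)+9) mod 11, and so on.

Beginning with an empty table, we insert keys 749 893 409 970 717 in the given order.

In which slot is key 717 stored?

Insert 749: h=9, slot 9 empty => index 9.
Insert 893: h=3, slot 3 empty => index 3.
Insert 409: h=3, slot 3 occupied => index 4.
Insert 970: h=3, slots 3,4 occupied => index 7.
Insert 717: h=3, slots 3,4,7 occupied => index 1.
Table: [—, 717, —, 893, 409, —, —, 970, —, 749, —]

1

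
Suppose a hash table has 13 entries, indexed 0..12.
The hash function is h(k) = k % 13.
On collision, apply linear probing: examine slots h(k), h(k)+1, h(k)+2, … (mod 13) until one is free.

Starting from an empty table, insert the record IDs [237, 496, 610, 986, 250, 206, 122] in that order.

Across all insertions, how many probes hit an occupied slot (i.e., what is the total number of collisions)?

Insert 237: h=3, slot 3 empty => index 3.
Insert 496: h=2, slot 2 empty => index 2.
Insert 610: h=12, slot 12 empty => index 12.
Insert 986: h=11, slot 11 empty => index 11.
Insert 250: h=3, slot 3 occupied => index 4.
Insert 206: h=11, slots 11,12 occupied => index 0.
Insert 122: h=5, slot 5 empty => index 5.
Table: [206, ∅, 496, 237, 250, 122, ∅, ∅, ∅, ∅, ∅, 986, 610]

3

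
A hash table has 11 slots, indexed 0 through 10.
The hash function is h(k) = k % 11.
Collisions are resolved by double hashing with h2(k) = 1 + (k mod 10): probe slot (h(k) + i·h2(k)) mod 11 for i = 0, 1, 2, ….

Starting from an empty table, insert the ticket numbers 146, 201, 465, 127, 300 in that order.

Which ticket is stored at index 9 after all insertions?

465

Insert 146: h=3, slot 3 empty => index 3.
Insert 201: h=3, h2=2, slot 3 occupied => index 5.
Insert 465: h=3, h2=6, slot 3 occupied => index 9.
Insert 127: h=6, slot 6 empty => index 6.
Insert 300: h=3, h2=1, slot 3 occupied => index 4.
Table: [—, —, —, 146, 300, 201, 127, —, —, 465, —]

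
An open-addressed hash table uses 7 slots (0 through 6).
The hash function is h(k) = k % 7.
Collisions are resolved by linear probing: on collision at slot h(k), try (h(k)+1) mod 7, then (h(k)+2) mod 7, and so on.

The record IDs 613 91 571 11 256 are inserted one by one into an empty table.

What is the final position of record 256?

1

613: h=4 => slot 4
91: h=0 => slot 0
571: h=4, probe 4,5 => slot 5
11: h=4, probe 4,5,6 => slot 6
256: h=4, probe 4,5,6,0,1 => slot 1
Table: [91, 256, -, -, 613, 571, 11]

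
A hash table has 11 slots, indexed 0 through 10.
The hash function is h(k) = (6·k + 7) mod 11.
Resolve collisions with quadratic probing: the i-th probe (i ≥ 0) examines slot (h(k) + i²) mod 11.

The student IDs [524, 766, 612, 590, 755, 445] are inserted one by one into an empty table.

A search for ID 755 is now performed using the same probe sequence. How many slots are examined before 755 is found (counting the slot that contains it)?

Insert 524: h=5, slot 5 empty → index 5.
Insert 766: h=5, slot 5 occupied → index 6.
Insert 612: h=5, slots 5,6 occupied → index 9.
Insert 590: h=5, slots 5,6,9 occupied → index 3.
Insert 755: h=5, slots 5,6,9,3 occupied → index 10.
Insert 445: h=4, slot 4 empty → index 4.
Table: [∅, ∅, ∅, 590, 445, 524, 766, ∅, ∅, 612, 755]
Lookup 755: h=5, probe 5,6,9,3,10 → found at 10.

5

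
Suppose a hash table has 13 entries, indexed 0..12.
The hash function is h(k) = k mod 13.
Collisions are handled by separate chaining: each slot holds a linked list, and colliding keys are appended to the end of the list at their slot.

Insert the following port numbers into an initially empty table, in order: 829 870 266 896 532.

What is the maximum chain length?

829 → bucket 10
870 → bucket 12
266 → bucket 6
896 → bucket 12 (collision)
532 → bucket 12 (collision)
Final buckets:
0: ∅
1: ∅
2: ∅
3: ∅
4: ∅
5: ∅
6: 266
7: ∅
8: ∅
9: ∅
10: 829
11: ∅
12: 870 -> 896 -> 532

3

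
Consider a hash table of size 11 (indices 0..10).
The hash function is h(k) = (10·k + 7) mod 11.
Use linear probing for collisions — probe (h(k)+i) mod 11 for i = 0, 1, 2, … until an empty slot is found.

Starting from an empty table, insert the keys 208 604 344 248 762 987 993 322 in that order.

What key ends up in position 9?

604

208 hashes to 8; slot 8 is free -> place at 8.
604 hashes to 8; 8 taken -> place at 9.
344 hashes to 4; slot 4 is free -> place at 4.
248 hashes to 1; slot 1 is free -> place at 1.
762 hashes to 4; 4 taken -> place at 5.
987 hashes to 10; slot 10 is free -> place at 10.
993 hashes to 4; 4,5 taken -> place at 6.
322 hashes to 4; 4,5,6 taken -> place at 7.
Table: [., 248, ., ., 344, 762, 993, 322, 208, 604, 987]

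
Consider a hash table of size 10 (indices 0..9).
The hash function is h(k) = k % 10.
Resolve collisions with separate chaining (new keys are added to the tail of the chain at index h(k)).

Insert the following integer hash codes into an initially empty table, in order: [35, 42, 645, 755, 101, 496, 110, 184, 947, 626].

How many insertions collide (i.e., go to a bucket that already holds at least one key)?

Insert 35: h=5, bucket 5 empty → new chain.
Insert 42: h=2, bucket 2 empty → new chain.
Insert 645: h=5, bucket 5 nonempty → append to chain.
Insert 755: h=5, bucket 5 nonempty → append to chain.
Insert 101: h=1, bucket 1 empty → new chain.
Insert 496: h=6, bucket 6 empty → new chain.
Insert 110: h=0, bucket 0 empty → new chain.
Insert 184: h=4, bucket 4 empty → new chain.
Insert 947: h=7, bucket 7 empty → new chain.
Insert 626: h=6, bucket 6 nonempty → append to chain.
Final buckets:
0: 110
1: 101
2: 42
3: _
4: 184
5: 35 -> 645 -> 755
6: 496 -> 626
7: 947
8: _
9: _

3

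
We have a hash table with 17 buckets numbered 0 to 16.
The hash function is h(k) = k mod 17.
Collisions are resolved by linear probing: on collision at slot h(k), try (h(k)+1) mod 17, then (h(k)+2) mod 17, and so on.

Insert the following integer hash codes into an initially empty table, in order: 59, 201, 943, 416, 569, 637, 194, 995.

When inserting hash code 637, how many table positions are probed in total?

5

59: h=8 => slot 8
201: h=14 => slot 14
943: h=8, probe 8,9 => slot 9
416: h=8, probe 8,9,10 => slot 10
569: h=8, probe 8,9,10,11 => slot 11
637: h=8, probe 8,9,10,11,12 => slot 12
194: h=7 => slot 7
995: h=9, probe 9,10,11,12,13 => slot 13
Table: [_, _, _, _, _, _, _, 194, 59, 943, 416, 569, 637, 995, 201, _, _]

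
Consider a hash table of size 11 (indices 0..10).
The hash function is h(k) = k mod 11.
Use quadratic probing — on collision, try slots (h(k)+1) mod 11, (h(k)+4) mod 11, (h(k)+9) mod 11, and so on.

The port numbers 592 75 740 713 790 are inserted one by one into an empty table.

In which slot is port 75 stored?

10

592: h=9 → slot 9
75: h=9, probe 9,10 → slot 10
740: h=3 → slot 3
713: h=9, probe 9,10,2 → slot 2
790: h=9, probe 9,10,2,7 → slot 7
Table: [_, _, 713, 740, _, _, _, 790, _, 592, 75]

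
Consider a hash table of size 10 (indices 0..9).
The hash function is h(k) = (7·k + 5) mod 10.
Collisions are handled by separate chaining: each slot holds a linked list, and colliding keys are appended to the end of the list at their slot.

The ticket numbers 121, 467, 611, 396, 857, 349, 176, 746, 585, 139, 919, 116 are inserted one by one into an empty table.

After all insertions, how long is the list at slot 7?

4

Insert 121: h=2, bucket 2 empty → new chain.
Insert 467: h=4, bucket 4 empty → new chain.
Insert 611: h=2, bucket 2 nonempty → append to chain.
Insert 396: h=7, bucket 7 empty → new chain.
Insert 857: h=4, bucket 4 nonempty → append to chain.
Insert 349: h=8, bucket 8 empty → new chain.
Insert 176: h=7, bucket 7 nonempty → append to chain.
Insert 746: h=7, bucket 7 nonempty → append to chain.
Insert 585: h=0, bucket 0 empty → new chain.
Insert 139: h=8, bucket 8 nonempty → append to chain.
Insert 919: h=8, bucket 8 nonempty → append to chain.
Insert 116: h=7, bucket 7 nonempty → append to chain.
Final buckets:
0: 585
1: .
2: 121 -> 611
3: .
4: 467 -> 857
5: .
6: .
7: 396 -> 176 -> 746 -> 116
8: 349 -> 139 -> 919
9: .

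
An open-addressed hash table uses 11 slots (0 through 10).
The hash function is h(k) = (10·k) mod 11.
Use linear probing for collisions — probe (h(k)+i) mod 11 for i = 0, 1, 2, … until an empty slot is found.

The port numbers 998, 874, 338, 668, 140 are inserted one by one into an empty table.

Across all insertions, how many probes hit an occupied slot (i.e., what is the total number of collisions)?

Insert 998: h=3, slot 3 empty => index 3.
Insert 874: h=6, slot 6 empty => index 6.
Insert 338: h=3, slot 3 occupied => index 4.
Insert 668: h=3, slots 3,4 occupied => index 5.
Insert 140: h=3, slots 3,4,5,6 occupied => index 7.
Table: [—, —, —, 998, 338, 668, 874, 140, —, —, —]

7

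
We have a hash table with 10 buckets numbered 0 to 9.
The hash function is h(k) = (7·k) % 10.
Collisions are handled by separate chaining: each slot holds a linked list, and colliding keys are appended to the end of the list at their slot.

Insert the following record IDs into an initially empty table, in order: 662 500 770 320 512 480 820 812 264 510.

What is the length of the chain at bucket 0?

6

Insert 662: h=4, bucket 4 empty -> new chain.
Insert 500: h=0, bucket 0 empty -> new chain.
Insert 770: h=0, bucket 0 nonempty -> append to chain.
Insert 320: h=0, bucket 0 nonempty -> append to chain.
Insert 512: h=4, bucket 4 nonempty -> append to chain.
Insert 480: h=0, bucket 0 nonempty -> append to chain.
Insert 820: h=0, bucket 0 nonempty -> append to chain.
Insert 812: h=4, bucket 4 nonempty -> append to chain.
Insert 264: h=8, bucket 8 empty -> new chain.
Insert 510: h=0, bucket 0 nonempty -> append to chain.
Final buckets:
0: 500 -> 770 -> 320 -> 480 -> 820 -> 510
1: _
2: _
3: _
4: 662 -> 512 -> 812
5: _
6: _
7: _
8: 264
9: _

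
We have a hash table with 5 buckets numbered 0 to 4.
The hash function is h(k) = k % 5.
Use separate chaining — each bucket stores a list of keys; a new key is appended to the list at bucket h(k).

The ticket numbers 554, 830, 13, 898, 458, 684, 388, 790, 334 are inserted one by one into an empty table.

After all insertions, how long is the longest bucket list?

Insert 554: h=4, bucket 4 empty -> new chain.
Insert 830: h=0, bucket 0 empty -> new chain.
Insert 13: h=3, bucket 3 empty -> new chain.
Insert 898: h=3, bucket 3 nonempty -> append to chain.
Insert 458: h=3, bucket 3 nonempty -> append to chain.
Insert 684: h=4, bucket 4 nonempty -> append to chain.
Insert 388: h=3, bucket 3 nonempty -> append to chain.
Insert 790: h=0, bucket 0 nonempty -> append to chain.
Insert 334: h=4, bucket 4 nonempty -> append to chain.
Final buckets:
0: 830 -> 790
1: _
2: _
3: 13 -> 898 -> 458 -> 388
4: 554 -> 684 -> 334

4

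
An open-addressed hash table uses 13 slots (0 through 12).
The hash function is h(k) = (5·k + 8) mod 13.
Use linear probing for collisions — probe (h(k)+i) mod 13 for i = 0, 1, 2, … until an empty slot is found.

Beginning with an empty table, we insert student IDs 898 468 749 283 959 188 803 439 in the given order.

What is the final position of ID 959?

7

898 hashes to 0; slot 0 is free → place at 0.
468 hashes to 8; slot 8 is free → place at 8.
749 hashes to 9; slot 9 is free → place at 9.
283 hashes to 6; slot 6 is free → place at 6.
959 hashes to 6; 6 taken → place at 7.
188 hashes to 12; slot 12 is free → place at 12.
803 hashes to 6; 6,7,8,9 taken → place at 10.
439 hashes to 6; 6,7,8,9,10 taken → place at 11.
Table: [898, —, —, —, —, —, 283, 959, 468, 749, 803, 439, 188]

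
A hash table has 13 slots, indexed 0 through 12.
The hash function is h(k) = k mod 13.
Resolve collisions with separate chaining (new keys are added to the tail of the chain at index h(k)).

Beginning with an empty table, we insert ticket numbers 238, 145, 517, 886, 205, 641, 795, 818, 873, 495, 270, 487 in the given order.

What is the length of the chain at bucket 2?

4

238 -> bucket 4
145 -> bucket 2
517 -> bucket 10
886 -> bucket 2 (collision)
205 -> bucket 10 (collision)
641 -> bucket 4 (collision)
795 -> bucket 2 (collision)
818 -> bucket 12
873 -> bucket 2 (collision)
495 -> bucket 1
270 -> bucket 10 (collision)
487 -> bucket 6
Final buckets:
0: ∅
1: 495
2: 145 -> 886 -> 795 -> 873
3: ∅
4: 238 -> 641
5: ∅
6: 487
7: ∅
8: ∅
9: ∅
10: 517 -> 205 -> 270
11: ∅
12: 818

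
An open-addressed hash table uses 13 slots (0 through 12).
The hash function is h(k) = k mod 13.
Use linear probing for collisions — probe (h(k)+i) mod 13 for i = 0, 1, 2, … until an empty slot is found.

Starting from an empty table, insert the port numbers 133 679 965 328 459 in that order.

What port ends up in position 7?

459

Insert 133: h=3, slot 3 empty -> index 3.
Insert 679: h=3, slot 3 occupied -> index 4.
Insert 965: h=3, slots 3,4 occupied -> index 5.
Insert 328: h=3, slots 3,4,5 occupied -> index 6.
Insert 459: h=4, slots 4,5,6 occupied -> index 7.
Table: [∅, ∅, ∅, 133, 679, 965, 328, 459, ∅, ∅, ∅, ∅, ∅]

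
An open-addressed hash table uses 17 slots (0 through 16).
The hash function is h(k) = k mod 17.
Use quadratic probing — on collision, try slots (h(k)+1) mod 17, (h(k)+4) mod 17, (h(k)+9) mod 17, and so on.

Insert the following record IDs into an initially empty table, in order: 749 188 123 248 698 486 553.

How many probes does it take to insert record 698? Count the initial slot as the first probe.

749: h=1 => slot 1
188: h=1, probe 1,2 => slot 2
123: h=4 => slot 4
248: h=10 => slot 10
698: h=1, probe 1,2,5 => slot 5
486: h=10, probe 10,11 => slot 11
553: h=9 => slot 9
Table: [-, 749, 188, -, 123, 698, -, -, -, 553, 248, 486, -, -, -, -, -]

3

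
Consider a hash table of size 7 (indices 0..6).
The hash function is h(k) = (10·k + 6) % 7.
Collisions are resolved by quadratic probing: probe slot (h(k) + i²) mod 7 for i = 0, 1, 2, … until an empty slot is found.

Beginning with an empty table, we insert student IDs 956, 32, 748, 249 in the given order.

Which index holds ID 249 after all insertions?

956 hashes to 4; slot 4 is free => place at 4.
32 hashes to 4; 4 taken => place at 5.
748 hashes to 3; slot 3 is free => place at 3.
249 hashes to 4; 4,5 taken => place at 1.
Table: [∅, 249, ∅, 748, 956, 32, ∅]

1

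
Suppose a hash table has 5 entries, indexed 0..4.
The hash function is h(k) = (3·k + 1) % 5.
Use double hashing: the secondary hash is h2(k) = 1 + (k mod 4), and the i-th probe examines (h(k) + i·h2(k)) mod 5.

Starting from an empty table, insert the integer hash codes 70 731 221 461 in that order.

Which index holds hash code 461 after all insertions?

Insert 70: h=1, slot 1 empty => index 1.
Insert 731: h=4, slot 4 empty => index 4.
Insert 221: h=4, h2=2, slots 4,1 occupied => index 3.
Insert 461: h=4, h2=2, slots 4,1,3 occupied => index 0.
Table: [461, 70, -, 221, 731]

0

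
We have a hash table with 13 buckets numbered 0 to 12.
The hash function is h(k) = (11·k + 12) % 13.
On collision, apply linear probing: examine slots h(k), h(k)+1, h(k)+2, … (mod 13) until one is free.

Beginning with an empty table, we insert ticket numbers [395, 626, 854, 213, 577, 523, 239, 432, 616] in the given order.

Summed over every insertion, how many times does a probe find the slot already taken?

395: h=2 -> slot 2
626: h=8 -> slot 8
854: h=7 -> slot 7
213: h=2, probe 2,3 -> slot 3
577: h=2, probe 2,3,4 -> slot 4
523: h=6 -> slot 6
239: h=2, probe 2,3,4,5 -> slot 5
432: h=6, probe 6,7,8,9 -> slot 9
616: h=2, probe 2,3,4,5,6,7,8,9,10 -> slot 10
Table: [-, -, 395, 213, 577, 239, 523, 854, 626, 432, 616, -, -]

17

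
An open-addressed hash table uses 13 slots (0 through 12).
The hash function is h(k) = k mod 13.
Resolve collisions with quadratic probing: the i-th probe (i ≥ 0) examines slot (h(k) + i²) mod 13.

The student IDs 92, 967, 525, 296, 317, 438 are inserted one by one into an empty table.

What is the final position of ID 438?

92 hashes to 1; slot 1 is free -> place at 1.
967 hashes to 5; slot 5 is free -> place at 5.
525 hashes to 5; 5 taken -> place at 6.
296 hashes to 10; slot 10 is free -> place at 10.
317 hashes to 5; 5,6 taken -> place at 9.
438 hashes to 9; 9,10 taken -> place at 0.
Table: [438, 92, —, —, —, 967, 525, —, —, 317, 296, —, —]

0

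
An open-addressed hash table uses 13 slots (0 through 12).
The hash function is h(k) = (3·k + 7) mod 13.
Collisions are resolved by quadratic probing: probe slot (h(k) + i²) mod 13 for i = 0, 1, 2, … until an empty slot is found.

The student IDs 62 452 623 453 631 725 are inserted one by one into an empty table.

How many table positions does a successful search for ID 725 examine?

4

62: h=11 => slot 11
452: h=11, probe 11,12 => slot 12
623: h=4 => slot 4
453: h=1 => slot 1
631: h=2 => slot 2
725: h=11, probe 11,12,2,7 => slot 7
Table: [_, 453, 631, _, 623, _, _, 725, _, _, _, 62, 452]
Lookup 725: h=11, probe 11,12,2,7 → found at 7.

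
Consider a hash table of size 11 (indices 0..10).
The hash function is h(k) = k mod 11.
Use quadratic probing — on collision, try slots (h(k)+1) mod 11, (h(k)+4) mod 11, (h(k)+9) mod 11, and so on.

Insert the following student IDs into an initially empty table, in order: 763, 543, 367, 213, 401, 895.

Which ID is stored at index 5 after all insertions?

543

763: h=4 => slot 4
543: h=4, probe 4,5 => slot 5
367: h=4, probe 4,5,8 => slot 8
213: h=4, probe 4,5,8,2 => slot 2
401: h=5, probe 5,6 => slot 6
895: h=4, probe 4,5,8,2,9 => slot 9
Table: [∅, ∅, 213, ∅, 763, 543, 401, ∅, 367, 895, ∅]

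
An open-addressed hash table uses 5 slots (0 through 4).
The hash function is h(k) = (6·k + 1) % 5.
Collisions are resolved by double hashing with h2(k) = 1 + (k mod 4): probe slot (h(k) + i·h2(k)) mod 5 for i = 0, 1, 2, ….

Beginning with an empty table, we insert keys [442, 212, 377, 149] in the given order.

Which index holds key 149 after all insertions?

442: h=3 → slot 3
212: h=3, h2=1, probe 3,4 → slot 4
377: h=3, h2=2, probe 3,0 → slot 0
149: h=0, h2=2, probe 0,2 → slot 2
Table: [377, ∅, 149, 442, 212]

2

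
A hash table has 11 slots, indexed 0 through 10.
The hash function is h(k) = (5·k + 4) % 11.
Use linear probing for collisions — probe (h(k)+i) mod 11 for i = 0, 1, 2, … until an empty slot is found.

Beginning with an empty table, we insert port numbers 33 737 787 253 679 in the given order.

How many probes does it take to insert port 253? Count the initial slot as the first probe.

33: h=4 => slot 4
737: h=4, probe 4,5 => slot 5
787: h=1 => slot 1
253: h=4, probe 4,5,6 => slot 6
679: h=0 => slot 0
Table: [679, 787, -, -, 33, 737, 253, -, -, -, -]

3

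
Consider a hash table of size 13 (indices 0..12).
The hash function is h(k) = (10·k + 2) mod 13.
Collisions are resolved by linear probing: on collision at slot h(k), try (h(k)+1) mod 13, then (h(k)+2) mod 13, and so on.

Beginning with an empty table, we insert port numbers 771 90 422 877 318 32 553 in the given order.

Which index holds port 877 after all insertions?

Insert 771: h=3, slot 3 empty → index 3.
Insert 90: h=5, slot 5 empty → index 5.
Insert 422: h=10, slot 10 empty → index 10.
Insert 877: h=10, slot 10 occupied → index 11.
Insert 318: h=10, slots 10,11 occupied → index 12.
Insert 32: h=10, slots 10,11,12 occupied → index 0.
Insert 553: h=7, slot 7 empty → index 7.
Table: [32, ∅, ∅, 771, ∅, 90, ∅, 553, ∅, ∅, 422, 877, 318]

11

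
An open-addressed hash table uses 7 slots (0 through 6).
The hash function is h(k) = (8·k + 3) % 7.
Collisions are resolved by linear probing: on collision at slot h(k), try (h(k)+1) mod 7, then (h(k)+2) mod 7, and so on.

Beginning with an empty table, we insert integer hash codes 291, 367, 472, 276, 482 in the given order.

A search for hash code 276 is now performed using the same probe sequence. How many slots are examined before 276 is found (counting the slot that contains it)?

4

291: h=0 -> slot 0
367: h=6 -> slot 6
472: h=6, probe 6,0,1 -> slot 1
276: h=6, probe 6,0,1,2 -> slot 2
482: h=2, probe 2,3 -> slot 3
Table: [291, 472, 276, 482, -, -, 367]
Lookup 276: h=6, probe 6,0,1,2 → found at 2.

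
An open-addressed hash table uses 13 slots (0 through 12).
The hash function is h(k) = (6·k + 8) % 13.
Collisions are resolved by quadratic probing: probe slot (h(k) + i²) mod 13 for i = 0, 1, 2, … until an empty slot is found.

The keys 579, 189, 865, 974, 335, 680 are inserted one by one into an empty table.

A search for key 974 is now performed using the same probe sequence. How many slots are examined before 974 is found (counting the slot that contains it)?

579: h=11 → slot 11
189: h=11, probe 11,12 → slot 12
865: h=11, probe 11,12,2 → slot 2
974: h=2, probe 2,3 → slot 3
335: h=3, probe 3,4 → slot 4
680: h=6 → slot 6
Table: [—, —, 865, 974, 335, —, 680, —, —, —, —, 579, 189]
Lookup 974: h=2, probe 2,3 → found at 3.

2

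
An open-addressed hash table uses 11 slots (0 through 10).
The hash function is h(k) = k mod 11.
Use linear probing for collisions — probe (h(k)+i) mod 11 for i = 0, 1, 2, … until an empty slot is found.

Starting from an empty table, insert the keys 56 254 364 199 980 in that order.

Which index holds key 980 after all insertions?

56: h=1 → slot 1
254: h=1, probe 1,2 → slot 2
364: h=1, probe 1,2,3 → slot 3
199: h=1, probe 1,2,3,4 → slot 4
980: h=1, probe 1,2,3,4,5 → slot 5
Table: [-, 56, 254, 364, 199, 980, -, -, -, -, -]

5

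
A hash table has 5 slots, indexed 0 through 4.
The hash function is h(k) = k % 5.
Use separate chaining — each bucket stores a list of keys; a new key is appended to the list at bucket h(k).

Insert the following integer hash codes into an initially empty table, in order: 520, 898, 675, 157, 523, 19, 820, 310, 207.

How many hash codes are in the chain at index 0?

4

Insert 520: h=0, bucket 0 empty → new chain.
Insert 898: h=3, bucket 3 empty → new chain.
Insert 675: h=0, bucket 0 nonempty → append to chain.
Insert 157: h=2, bucket 2 empty → new chain.
Insert 523: h=3, bucket 3 nonempty → append to chain.
Insert 19: h=4, bucket 4 empty → new chain.
Insert 820: h=0, bucket 0 nonempty → append to chain.
Insert 310: h=0, bucket 0 nonempty → append to chain.
Insert 207: h=2, bucket 2 nonempty → append to chain.
Final buckets:
0: 520 -> 675 -> 820 -> 310
1: ∅
2: 157 -> 207
3: 898 -> 523
4: 19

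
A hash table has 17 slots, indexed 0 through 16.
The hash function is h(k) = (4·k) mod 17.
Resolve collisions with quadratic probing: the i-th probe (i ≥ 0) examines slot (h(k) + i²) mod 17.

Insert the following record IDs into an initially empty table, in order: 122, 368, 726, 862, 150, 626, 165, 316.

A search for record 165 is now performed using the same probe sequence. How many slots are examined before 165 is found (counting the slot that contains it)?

Insert 122: h=12, slot 12 empty → index 12.
Insert 368: h=10, slot 10 empty → index 10.
Insert 726: h=14, slot 14 empty → index 14.
Insert 862: h=14, slot 14 occupied → index 15.
Insert 150: h=5, slot 5 empty → index 5.
Insert 626: h=5, slot 5 occupied → index 6.
Insert 165: h=14, slots 14,15 occupied → index 1.
Insert 316: h=6, slot 6 occupied → index 7.
Table: [_, 165, _, _, _, 150, 626, 316, _, _, 368, _, 122, _, 726, 862, _]
Lookup 165: h=14, probe 14,15,1 → found at 1.

3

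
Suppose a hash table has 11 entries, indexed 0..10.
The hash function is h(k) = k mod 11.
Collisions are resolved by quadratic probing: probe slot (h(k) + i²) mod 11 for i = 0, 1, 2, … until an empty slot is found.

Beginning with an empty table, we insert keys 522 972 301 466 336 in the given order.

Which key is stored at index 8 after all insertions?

301

522: h=5 => slot 5
972: h=4 => slot 4
301: h=4, probe 4,5,8 => slot 8
466: h=4, probe 4,5,8,2 => slot 2
336: h=6 => slot 6
Table: [_, _, 466, _, 972, 522, 336, _, 301, _, _]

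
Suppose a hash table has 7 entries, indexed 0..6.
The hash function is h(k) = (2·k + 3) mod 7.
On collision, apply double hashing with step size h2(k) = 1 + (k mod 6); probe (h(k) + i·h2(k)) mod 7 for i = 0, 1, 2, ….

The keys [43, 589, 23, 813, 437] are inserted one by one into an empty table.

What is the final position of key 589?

43: h=5 -> slot 5
589: h=5, h2=2, probe 5,0 -> slot 0
23: h=0, h2=6, probe 0,6 -> slot 6
813: h=5, h2=4, probe 5,2 -> slot 2
437: h=2, h2=6, probe 2,1 -> slot 1
Table: [589, 437, 813, ., ., 43, 23]

0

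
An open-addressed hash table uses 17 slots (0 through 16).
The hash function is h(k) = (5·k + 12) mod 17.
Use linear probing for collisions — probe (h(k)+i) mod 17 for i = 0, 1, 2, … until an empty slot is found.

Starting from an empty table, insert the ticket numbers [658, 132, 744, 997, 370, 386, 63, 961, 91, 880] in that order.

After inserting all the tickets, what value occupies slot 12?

Insert 658: h=4, slot 4 empty -> index 4.
Insert 132: h=9, slot 9 empty -> index 9.
Insert 744: h=9, slot 9 occupied -> index 10.
Insert 997: h=16, slot 16 empty -> index 16.
Insert 370: h=9, slots 9,10 occupied -> index 11.
Insert 386: h=4, slot 4 occupied -> index 5.
Insert 63: h=4, slots 4,5 occupied -> index 6.
Insert 961: h=6, slot 6 occupied -> index 7.
Insert 91: h=8, slot 8 empty -> index 8.
Insert 880: h=9, slots 9,10,11 occupied -> index 12.
Table: [—, —, —, —, 658, 386, 63, 961, 91, 132, 744, 370, 880, —, —, —, 997]

880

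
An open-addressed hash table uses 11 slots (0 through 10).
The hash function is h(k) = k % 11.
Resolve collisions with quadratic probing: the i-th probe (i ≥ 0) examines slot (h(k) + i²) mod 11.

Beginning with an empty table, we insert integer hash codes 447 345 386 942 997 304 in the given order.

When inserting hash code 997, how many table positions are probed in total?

3

447 hashes to 7; slot 7 is free → place at 7.
345 hashes to 4; slot 4 is free → place at 4.
386 hashes to 1; slot 1 is free → place at 1.
942 hashes to 7; 7 taken → place at 8.
997 hashes to 7; 7,8 taken → place at 0.
304 hashes to 7; 7,8,0 taken → place at 5.
Table: [997, 386, -, -, 345, 304, -, 447, 942, -, -]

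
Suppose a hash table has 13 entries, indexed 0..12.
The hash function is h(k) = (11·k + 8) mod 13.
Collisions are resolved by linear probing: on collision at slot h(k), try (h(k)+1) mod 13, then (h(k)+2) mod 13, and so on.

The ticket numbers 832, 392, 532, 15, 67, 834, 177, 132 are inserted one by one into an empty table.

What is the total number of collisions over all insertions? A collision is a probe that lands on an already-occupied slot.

832 hashes to 8; slot 8 is free → place at 8.
392 hashes to 4; slot 4 is free → place at 4.
532 hashes to 10; slot 10 is free → place at 10.
15 hashes to 4; 4 taken → place at 5.
67 hashes to 4; 4,5 taken → place at 6.
834 hashes to 4; 4,5,6 taken → place at 7.
177 hashes to 5; 5,6,7,8 taken → place at 9.
132 hashes to 4; 4,5,6,7,8,9,10 taken → place at 11.
Table: [., ., ., ., 392, 15, 67, 834, 832, 177, 532, 132, .]

17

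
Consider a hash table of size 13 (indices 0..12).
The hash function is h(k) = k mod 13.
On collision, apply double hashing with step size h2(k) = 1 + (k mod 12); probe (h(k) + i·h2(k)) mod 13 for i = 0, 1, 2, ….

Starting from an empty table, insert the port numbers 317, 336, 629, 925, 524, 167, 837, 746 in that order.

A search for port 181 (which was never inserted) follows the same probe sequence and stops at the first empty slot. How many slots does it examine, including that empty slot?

2

317: h=5 → slot 5
336: h=11 → slot 11
629: h=5, h2=6, probe 5,11,4 → slot 4
925: h=2 → slot 2
524: h=4, h2=9, probe 4,0 → slot 0
167: h=11, h2=12, probe 11,10 → slot 10
837: h=5, h2=10, probe 5,2,12 → slot 12
746: h=5, h2=3, probe 5,8 → slot 8
Table: [524, —, 925, —, 629, 317, —, —, 746, —, 167, 336, 837]
Lookup 181: h=12, h2=2, probe 12,1 → slot 1 empty, not found.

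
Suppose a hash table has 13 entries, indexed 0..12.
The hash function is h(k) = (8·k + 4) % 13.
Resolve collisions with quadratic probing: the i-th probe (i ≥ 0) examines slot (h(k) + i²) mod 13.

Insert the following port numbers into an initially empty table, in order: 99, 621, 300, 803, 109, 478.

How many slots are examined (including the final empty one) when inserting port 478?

99: h=3 -> slot 3
621: h=6 -> slot 6
300: h=12 -> slot 12
803: h=6, probe 6,7 -> slot 7
109: h=5 -> slot 5
478: h=6, probe 6,7,10 -> slot 10
Table: [_, _, _, 99, _, 109, 621, 803, _, _, 478, _, 300]

3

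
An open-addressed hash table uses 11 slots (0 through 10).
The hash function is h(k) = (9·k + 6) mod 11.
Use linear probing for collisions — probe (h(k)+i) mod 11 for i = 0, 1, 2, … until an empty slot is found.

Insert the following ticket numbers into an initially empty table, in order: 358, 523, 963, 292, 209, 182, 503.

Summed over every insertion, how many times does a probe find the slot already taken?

Insert 358: h=5, slot 5 empty => index 5.
Insert 523: h=5, slot 5 occupied => index 6.
Insert 963: h=5, slots 5,6 occupied => index 7.
Insert 292: h=5, slots 5,6,7 occupied => index 8.
Insert 209: h=6, slots 6,7,8 occupied => index 9.
Insert 182: h=5, slots 5,6,7,8,9 occupied => index 10.
Insert 503: h=1, slot 1 empty => index 1.
Table: [—, 503, —, —, —, 358, 523, 963, 292, 209, 182]

14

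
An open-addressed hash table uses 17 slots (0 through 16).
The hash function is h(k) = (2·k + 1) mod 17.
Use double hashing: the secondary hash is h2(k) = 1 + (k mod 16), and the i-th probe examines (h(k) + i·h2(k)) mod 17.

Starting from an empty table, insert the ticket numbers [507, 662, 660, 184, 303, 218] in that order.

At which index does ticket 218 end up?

6

507 hashes to 12; slot 12 is free -> place at 12.
662 hashes to 16; slot 16 is free -> place at 16.
660 hashes to 12, h2=5; 12 taken -> place at 0.
184 hashes to 12, h2=9; 12 taken -> place at 4.
303 hashes to 12, h2=16; 12 taken -> place at 11.
218 hashes to 12, h2=11; 12 taken -> place at 6.
Table: [660, _, _, _, 184, _, 218, _, _, _, _, 303, 507, _, _, _, 662]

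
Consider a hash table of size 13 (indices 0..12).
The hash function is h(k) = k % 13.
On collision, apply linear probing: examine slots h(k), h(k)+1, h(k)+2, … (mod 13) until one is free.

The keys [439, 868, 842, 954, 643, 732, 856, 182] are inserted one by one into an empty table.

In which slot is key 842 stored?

Insert 439: h=10, slot 10 empty → index 10.
Insert 868: h=10, slot 10 occupied → index 11.
Insert 842: h=10, slots 10,11 occupied → index 12.
Insert 954: h=5, slot 5 empty → index 5.
Insert 643: h=6, slot 6 empty → index 6.
Insert 732: h=4, slot 4 empty → index 4.
Insert 856: h=11, slots 11,12 occupied → index 0.
Insert 182: h=0, slot 0 occupied → index 1.
Table: [856, 182, -, -, 732, 954, 643, -, -, -, 439, 868, 842]

12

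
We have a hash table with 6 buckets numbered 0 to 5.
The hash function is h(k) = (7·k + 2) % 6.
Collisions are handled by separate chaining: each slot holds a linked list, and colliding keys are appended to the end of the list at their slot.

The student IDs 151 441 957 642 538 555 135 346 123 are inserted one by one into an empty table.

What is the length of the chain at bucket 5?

5

Insert 151: h=3, bucket 3 empty -> new chain.
Insert 441: h=5, bucket 5 empty -> new chain.
Insert 957: h=5, bucket 5 nonempty -> append to chain.
Insert 642: h=2, bucket 2 empty -> new chain.
Insert 538: h=0, bucket 0 empty -> new chain.
Insert 555: h=5, bucket 5 nonempty -> append to chain.
Insert 135: h=5, bucket 5 nonempty -> append to chain.
Insert 346: h=0, bucket 0 nonempty -> append to chain.
Insert 123: h=5, bucket 5 nonempty -> append to chain.
Final buckets:
0: 538 -> 346
1: _
2: 642
3: 151
4: _
5: 441 -> 957 -> 555 -> 135 -> 123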